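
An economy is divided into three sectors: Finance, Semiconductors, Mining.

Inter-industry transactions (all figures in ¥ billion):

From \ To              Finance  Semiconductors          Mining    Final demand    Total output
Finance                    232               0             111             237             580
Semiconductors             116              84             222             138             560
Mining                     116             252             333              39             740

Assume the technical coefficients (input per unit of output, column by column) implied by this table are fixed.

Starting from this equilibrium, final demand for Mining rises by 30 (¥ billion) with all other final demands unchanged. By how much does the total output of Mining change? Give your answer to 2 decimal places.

Δx_M = 95.33

Technical coefficients a_ij = z_ij / X_j:
  a_FF = 232/580 = 0.40, a_SF = 116/580 = 0.20, a_MF = 116/580 = 0.20
  a_FS = 0/560 = 0.00, a_SS = 84/560 = 0.15, a_MS = 252/560 = 0.45
  a_FM = 111/740 = 0.15, a_SM = 222/740 = 0.30, a_MM = 333/740 = 0.45
I − A =
  [   0.60     0.00    -0.15]
  [  -0.20     0.85    -0.30]
  [  -0.20    -0.45     0.55]
Cofactors of I−A, C_ij = (−1)^(i+j)·(minor ij) (rows/columns in the sector order above):
  C_11 = (0.85)(0.55) − (-0.30)(-0.45) = 0.3325
  C_12 = −[(-0.20)(0.55) − (-0.30)(-0.20)] = 0.1700
  C_13 = (-0.20)(-0.45) − (0.85)(-0.20) = 0.2600
  C_21 = −[(0.00)(0.55) − (-0.15)(-0.45)] = 0.0675
  C_22 = (0.60)(0.55) − (-0.15)(-0.20) = 0.3000
  C_23 = −[(0.60)(-0.45) − (0.00)(-0.20)] = 0.2700
  C_31 = (0.00)(-0.30) − (-0.15)(0.85) = 0.1275
  C_32 = −[(0.60)(-0.30) − (-0.15)(-0.20)] = 0.2100
  C_33 = (0.60)(0.85) − (0.00)(-0.20) = 0.5100
det(I−A) = Σ_j (I−A)_1j·C_1j = (0.60)(0.3325) + (0.00)(0.1700) + (-0.15)(0.2600) = 0.1605
adj(I−A) = Cᵀ =
  [ 0.3325   0.0675   0.1275]
  [ 0.1700   0.3000   0.2100]
  [ 0.2600   0.2700   0.5100]
(I − A)⁻¹ = adj(I−A) / det(I−A) ≈
  [   2.0717     0.4206     0.7944]
  [   1.0592     1.8692     1.3084]
  [   1.6199     1.6822     3.1776]
Δx = (I − A)⁻¹ Δd with Δd having +30 in the Mining component and 0 elsewhere.
So Δx_M = L_MM · (+30), where L_MM = adj(I−A)_MM / det(I−A) = 0.5100 / 0.1605.
Δx_M = 0.5100 × (+30) / 0.1605 = 15.30 / 0.1605 ≈ 95.33.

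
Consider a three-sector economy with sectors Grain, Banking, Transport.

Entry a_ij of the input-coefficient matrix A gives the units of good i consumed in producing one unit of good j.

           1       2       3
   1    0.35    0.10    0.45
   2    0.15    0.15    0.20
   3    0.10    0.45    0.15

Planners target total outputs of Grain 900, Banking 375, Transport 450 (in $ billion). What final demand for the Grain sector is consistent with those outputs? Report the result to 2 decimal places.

I − A =
  [   0.65    -0.10    -0.45]
  [  -0.15     0.85    -0.20]
  [  -0.10    -0.45     0.85]
d = (I − A) x:
  d_1 = (+0.65)·900 + (-0.10)·375 + (-0.45)·450 = 345.00
  d_2 = (-0.15)·900 + (+0.85)·375 + (-0.20)·450 = 93.75
  d_3 = (-0.10)·900 + (-0.45)·375 + (+0.85)·450 = 123.75

d_1 = 345.00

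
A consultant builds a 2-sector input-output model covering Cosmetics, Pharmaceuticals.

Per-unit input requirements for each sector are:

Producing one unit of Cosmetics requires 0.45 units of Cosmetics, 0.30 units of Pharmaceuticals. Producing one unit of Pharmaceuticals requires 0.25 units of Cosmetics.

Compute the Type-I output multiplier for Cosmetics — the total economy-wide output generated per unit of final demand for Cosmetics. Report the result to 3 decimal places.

I − A =
  [   0.55    -0.25]
  [  -0.30     1.00]
det(I−A) = (0.55)(1.00) − (-0.25)(-0.30) = 0.4750
adj(I−A) = [[1.00, 0.25], [0.30, 0.55]]
(I − A)⁻¹ = adj(I−A) / det(I−A) ≈
  [   2.1053     0.5263]
  [   0.6316     1.1579]
The output multiplier for sector j is the column-j sum of the Leontief inverse (I − A)⁻¹ = adj(I−A) / det(I−A).
Column 1 of adj(I−A): (1.00, 0.30); det(I−A) = 0.4750.
m_1 = (1.00 + 0.30) / 0.4750 = 1.30 / 0.4750 ≈ 2.737.

m_1 = 2.737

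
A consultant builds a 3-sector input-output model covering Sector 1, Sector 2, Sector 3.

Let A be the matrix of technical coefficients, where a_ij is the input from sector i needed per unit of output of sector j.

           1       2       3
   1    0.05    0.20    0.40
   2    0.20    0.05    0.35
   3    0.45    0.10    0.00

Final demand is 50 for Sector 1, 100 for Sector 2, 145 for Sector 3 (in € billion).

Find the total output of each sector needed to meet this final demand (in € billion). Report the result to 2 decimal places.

x_1 = 218.18, x_2 = 250.00, x_3 = 268.18

I − A =
  [   0.95    -0.20    -0.40]
  [  -0.20     0.95    -0.35]
  [  -0.45    -0.10     1.00]
Cofactors of I−A, C_ij = (−1)^(i+j)·(minor ij) (rows/columns in the sector order above):
  C_11 = (0.95)(1.00) − (-0.35)(-0.10) = 0.9150
  C_12 = −[(-0.20)(1.00) − (-0.35)(-0.45)] = 0.3575
  C_13 = (-0.20)(-0.10) − (0.95)(-0.45) = 0.4475
  C_21 = −[(-0.20)(1.00) − (-0.40)(-0.10)] = 0.2400
  C_22 = (0.95)(1.00) − (-0.40)(-0.45) = 0.7700
  C_23 = −[(0.95)(-0.10) − (-0.20)(-0.45)] = 0.1850
  C_31 = (-0.20)(-0.35) − (-0.40)(0.95) = 0.4500
  C_32 = −[(0.95)(-0.35) − (-0.40)(-0.20)] = 0.4125
  C_33 = (0.95)(0.95) − (-0.20)(-0.20) = 0.8625
det(I−A) = Σ_j (I−A)_1j·C_1j = (0.95)(0.9150) + (-0.20)(0.3575) + (-0.40)(0.4475) = 0.61875
adj(I−A) = Cᵀ =
  [ 0.9150   0.2400   0.4500]
  [ 0.3575   0.7700   0.4125]
  [ 0.4475   0.1850   0.8625]
(I − A)⁻¹ = adj(I−A) / det(I−A) ≈
  [   1.4788     0.3879     0.7273]
  [   0.5778     1.2444     0.6667]
  [   0.7232     0.2990     1.3939]
x = (I − A)⁻¹ d = adj(I−A)·d / det(I−A), with det(I−A) = 0.61875:
  x_1 = (0.9150·50 + 0.2400·100 + 0.4500·145) / 0.61875 = 135.00 / 0.61875 ≈ 218.18
  x_2 = (0.3575·50 + 0.7700·100 + 0.4125·145) / 0.61875 = 154.6875 / 0.61875 = 250.00
  x_3 = (0.4475·50 + 0.1850·100 + 0.8625·145) / 0.61875 = 165.9375 / 0.61875 ≈ 268.18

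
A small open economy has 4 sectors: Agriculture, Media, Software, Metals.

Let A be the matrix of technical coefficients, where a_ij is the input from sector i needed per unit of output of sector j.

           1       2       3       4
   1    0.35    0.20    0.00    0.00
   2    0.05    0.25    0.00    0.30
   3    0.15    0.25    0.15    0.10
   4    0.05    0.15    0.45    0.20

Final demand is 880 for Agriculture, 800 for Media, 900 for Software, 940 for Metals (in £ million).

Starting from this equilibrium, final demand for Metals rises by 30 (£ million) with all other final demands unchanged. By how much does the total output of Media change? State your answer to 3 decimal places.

I − A =
  [   0.65    -0.20     0.00     0.00]
  [  -0.05     0.75     0.00    -0.30]
  [  -0.15    -0.25     0.85    -0.10]
  [  -0.05    -0.15    -0.45     0.80]
Compute the cofactors C_ij = (−1)^(i+j)·(3×3 minor ij) of I−A; the adjugate is their transpose:
adj(I−A) = Cᵀ =
  [ 0.404250   0.127000   0.027000   0.051000]
  [ 0.064750   0.412750   0.087750   0.165750]
  [ 0.101500   0.164750   0.349750   0.105500]
  [ 0.094500   0.178000   0.214875   0.405875]
det(I−A) = Σ_j (I−A)_1j·C_1j = (0.65)(0.404250) + (-0.20)(0.064750) + (0.00)(0.101500) + (0.00)(0.094500) = 0.2498125
(I − A)⁻¹ = adj(I−A) / det(I−A) ≈
  [   1.6182     0.5084     0.1081     0.2042]
  [   0.2592     1.6522     0.3513     0.6635]
  [   0.4063     0.6595     1.4001     0.4223]
  [   0.3783     0.7125     0.8601     1.6247]
Δx = (I − A)⁻¹ Δd with Δd having +30 in the Metals component and 0 elsewhere.
So Δx_2 = L_24 · (+30), where L_24 = adj(I−A)_24 / det(I−A) = 0.165750 / 0.2498125.
Δx_2 = 0.165750 × (+30) / 0.2498125 = 4.9725 / 0.2498125 ≈ 19.905.

Δx_2 = 19.905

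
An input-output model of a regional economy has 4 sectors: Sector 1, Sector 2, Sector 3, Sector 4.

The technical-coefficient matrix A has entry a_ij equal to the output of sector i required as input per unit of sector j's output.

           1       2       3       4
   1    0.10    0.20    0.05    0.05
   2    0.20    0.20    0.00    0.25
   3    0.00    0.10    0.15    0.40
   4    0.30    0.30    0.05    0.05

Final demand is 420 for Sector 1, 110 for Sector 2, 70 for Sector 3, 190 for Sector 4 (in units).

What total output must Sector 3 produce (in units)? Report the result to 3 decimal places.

I − A =
  [   0.90    -0.20    -0.05    -0.05]
  [  -0.20     0.80     0.00    -0.25]
  [   0.00    -0.10     0.85    -0.40]
  [  -0.30    -0.30    -0.05     0.95]
Compute the cofactors C_ij = (−1)^(i+j)·(3×3 minor ij) of I−A; the adjugate is their transpose:
adj(I−A) = Cᵀ =
  [ 0.56500   0.18125   0.03875   0.09375]
  [ 0.22125   0.69000   0.02500   0.20375]
  [ 0.14650   0.21600   0.54850   0.29550]
  [ 0.25600   0.28650   0.04900   0.57700]
det(I−A) = Σ_j (I−A)_1j·C_1j = (0.90)(0.56500) + (-0.20)(0.22125) + (-0.05)(0.14650) + (-0.05)(0.25600) = 0.444125
(I − A)⁻¹ = adj(I−A) / det(I−A) ≈
  [   1.2722     0.4081     0.0873     0.2111]
  [   0.4982     1.5536     0.0563     0.4588]
  [   0.3299     0.4863     1.2350     0.6654]
  [   0.5764     0.6451     0.1103     1.2992]
x = (I − A)⁻¹ d = adj(I−A)·d / det(I−A), with det(I−A) = 0.444125:
  x_1 = (0.56500·420 + 0.18125·110 + 0.03875·70 + 0.09375·190) / 0.444125 = 277.7625 / 0.444125 ≈ 625.415
  x_2 = (0.22125·420 + 0.69000·110 + 0.02500·70 + 0.20375·190) / 0.444125 = 209.2875 / 0.444125 ≈ 471.236
  x_3 = (0.14650·420 + 0.21600·110 + 0.54850·70 + 0.29550·190) / 0.444125 = 179.83 / 0.444125 ≈ 404.909
  x_4 = (0.25600·420 + 0.28650·110 + 0.04900·70 + 0.57700·190) / 0.444125 = 252.095 / 0.444125 ≈ 567.622

x_3 = 404.909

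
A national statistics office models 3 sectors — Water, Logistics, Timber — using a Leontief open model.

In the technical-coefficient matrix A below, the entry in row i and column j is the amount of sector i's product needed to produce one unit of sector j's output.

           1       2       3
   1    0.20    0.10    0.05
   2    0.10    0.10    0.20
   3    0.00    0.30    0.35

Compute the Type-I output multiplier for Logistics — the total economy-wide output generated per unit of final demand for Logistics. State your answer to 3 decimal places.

I − A =
  [   0.80    -0.10    -0.05]
  [  -0.10     0.90    -0.20]
  [   0.00    -0.30     0.65]
Cofactors of I−A, C_ij = (−1)^(i+j)·(minor ij) (rows/columns in the sector order above):
  C_11 = (0.90)(0.65) − (-0.20)(-0.30) = 0.5250
  C_12 = −[(-0.10)(0.65) − (-0.20)(0.00)] = 0.0650
  C_13 = (-0.10)(-0.30) − (0.90)(0.00) = 0.0300
  C_21 = −[(-0.10)(0.65) − (-0.05)(-0.30)] = 0.0800
  C_22 = (0.80)(0.65) − (-0.05)(0.00) = 0.5200
  C_23 = −[(0.80)(-0.30) − (-0.10)(0.00)] = 0.2400
  C_31 = (-0.10)(-0.20) − (-0.05)(0.90) = 0.0650
  C_32 = −[(0.80)(-0.20) − (-0.05)(-0.10)] = 0.1650
  C_33 = (0.80)(0.90) − (-0.10)(-0.10) = 0.7100
det(I−A) = Σ_j (I−A)_1j·C_1j = (0.80)(0.5250) + (-0.10)(0.0650) + (-0.05)(0.0300) = 0.4120
adj(I−A) = Cᵀ =
  [ 0.5250   0.0800   0.0650]
  [ 0.0650   0.5200   0.1650]
  [ 0.0300   0.2400   0.7100]
(I − A)⁻¹ = adj(I−A) / det(I−A) ≈
  [   1.2743     0.1942     0.1578]
  [   0.1578     1.2621     0.4005]
  [   0.0728     0.5825     1.7233]
The output multiplier for sector j is the column-j sum of the Leontief inverse (I − A)⁻¹ = adj(I−A) / det(I−A).
Column 2 of adj(I−A): (0.0800, 0.5200, 0.2400); det(I−A) = 0.4120.
m_2 = (0.0800 + 0.5200 + 0.2400) / 0.4120 = 0.84 / 0.4120 ≈ 2.039.

m_2 = 2.039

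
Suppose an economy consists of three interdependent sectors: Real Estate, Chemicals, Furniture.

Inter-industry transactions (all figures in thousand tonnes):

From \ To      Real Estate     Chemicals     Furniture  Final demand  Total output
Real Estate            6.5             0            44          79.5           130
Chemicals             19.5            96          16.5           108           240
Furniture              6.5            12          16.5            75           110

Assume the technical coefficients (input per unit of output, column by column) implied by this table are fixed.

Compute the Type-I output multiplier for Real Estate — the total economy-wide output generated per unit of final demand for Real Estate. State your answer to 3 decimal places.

m_1 = 1.460

Technical coefficients a_ij = z_ij / X_j:
  a_11 = 6.5/130 = 0.05, a_21 = 19.5/130 = 0.15, a_31 = 6.5/130 = 0.05
  a_12 = 0/240 = 0.00, a_22 = 96/240 = 0.40, a_32 = 12/240 = 0.05
  a_13 = 44/110 = 0.40, a_23 = 16.5/110 = 0.15, a_33 = 16.5/110 = 0.15
I − A =
  [   0.95     0.00    -0.40]
  [  -0.15     0.60    -0.15]
  [  -0.05    -0.05     0.85]
Cofactors of I−A, C_ij = (−1)^(i+j)·(minor ij) (rows/columns in the sector order above):
  C_11 = (0.60)(0.85) − (-0.15)(-0.05) = 0.5025
  C_12 = −[(-0.15)(0.85) − (-0.15)(-0.05)] = 0.1350
  C_13 = (-0.15)(-0.05) − (0.60)(-0.05) = 0.0375
  C_21 = −[(0.00)(0.85) − (-0.40)(-0.05)] = 0.0200
  C_22 = (0.95)(0.85) − (-0.40)(-0.05) = 0.7875
  C_23 = −[(0.95)(-0.05) − (0.00)(-0.05)] = 0.0475
  C_31 = (0.00)(-0.15) − (-0.40)(0.60) = 0.2400
  C_32 = −[(0.95)(-0.15) − (-0.40)(-0.15)] = 0.2025
  C_33 = (0.95)(0.60) − (0.00)(-0.15) = 0.5700
det(I−A) = Σ_j (I−A)_1j·C_1j = (0.95)(0.5025) + (0.00)(0.1350) + (-0.40)(0.0375) = 0.462375
adj(I−A) = Cᵀ =
  [ 0.5025   0.0200   0.2400]
  [ 0.1350   0.7875   0.2025]
  [ 0.0375   0.0475   0.5700]
(I − A)⁻¹ = adj(I−A) / det(I−A) ≈
  [   1.0868     0.0433     0.5191]
  [   0.2920     1.7032     0.4380]
  [   0.0811     0.1027     1.2328]
The output multiplier for sector j is the column-j sum of the Leontief inverse (I − A)⁻¹ = adj(I−A) / det(I−A).
Column 1 of adj(I−A): (0.5025, 0.1350, 0.0375); det(I−A) = 0.462375.
m_1 = (0.5025 + 0.1350 + 0.0375) / 0.462375 = 0.675 / 0.462375 ≈ 1.460.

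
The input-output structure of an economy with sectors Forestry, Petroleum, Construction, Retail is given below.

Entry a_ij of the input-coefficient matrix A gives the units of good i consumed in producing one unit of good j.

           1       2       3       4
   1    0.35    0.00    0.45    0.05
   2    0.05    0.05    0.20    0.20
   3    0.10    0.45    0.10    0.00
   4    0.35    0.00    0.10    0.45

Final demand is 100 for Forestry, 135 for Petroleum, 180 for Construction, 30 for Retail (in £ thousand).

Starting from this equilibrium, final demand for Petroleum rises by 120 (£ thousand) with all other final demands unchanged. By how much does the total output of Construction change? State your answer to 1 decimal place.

I − A =
  [   0.65     0.00    -0.45    -0.05]
  [  -0.05     0.95    -0.20    -0.20]
  [  -0.10    -0.45     0.90     0.00]
  [  -0.35     0.00    -0.10     0.55]
Compute the cofactors C_ij = (−1)^(i+j)·(3×3 minor ij) of I−A; the adjugate is their transpose:
adj(I−A) = Cᵀ =
  [ 0.411750   0.113625   0.239875   0.078750]
  [ 0.100750   0.280750   0.125125   0.111250]
  [ 0.096125   0.153000   0.323000   0.064375]
  [ 0.279500   0.100125   0.211375   0.444375]
det(I−A) = Σ_j (I−A)_1j·C_1j = (0.65)(0.411750) + (0.00)(0.100750) + (-0.45)(0.096125) + (-0.05)(0.279500) = 0.21040625
(I − A)⁻¹ = adj(I−A) / det(I−A) ≈
  [   1.9569     0.5400     1.1401     0.3743]
  [   0.4788     1.3343     0.5947     0.5287]
  [   0.4569     0.7272     1.5351     0.3060]
  [   1.3284     0.4759     1.0046     2.1120]
Δx = (I − A)⁻¹ Δd with Δd having +120 in the Petroleum component and 0 elsewhere.
So Δx_3 = L_32 · (+120), where L_32 = adj(I−A)_32 / det(I−A) = 0.153000 / 0.21040625.
Δx_3 = 0.153000 × (+120) / 0.21040625 = 18.36 / 0.21040625 ≈ 87.3.

Δx_3 = 87.3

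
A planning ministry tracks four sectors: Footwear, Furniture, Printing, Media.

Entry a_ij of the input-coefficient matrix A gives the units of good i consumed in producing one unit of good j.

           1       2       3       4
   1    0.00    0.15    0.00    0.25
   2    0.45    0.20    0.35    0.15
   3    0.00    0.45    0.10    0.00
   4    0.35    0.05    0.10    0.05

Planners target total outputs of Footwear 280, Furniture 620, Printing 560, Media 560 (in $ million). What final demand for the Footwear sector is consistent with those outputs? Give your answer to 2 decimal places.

I − A =
  [   1.00    -0.15     0.00    -0.25]
  [  -0.45     0.80    -0.35    -0.15]
  [   0.00    -0.45     0.90     0.00]
  [  -0.35    -0.05    -0.10     0.95]
d = (I − A) x:
  d_1 = (+1.00)·280 + (-0.15)·620 + (+0.00)·560 + (-0.25)·560 = 47.00
  d_2 = (-0.45)·280 + (+0.80)·620 + (-0.35)·560 + (-0.15)·560 = 90.00
  d_3 = (+0.00)·280 + (-0.45)·620 + (+0.90)·560 + (+0.00)·560 = 225.00
  d_4 = (-0.35)·280 + (-0.05)·620 + (-0.10)·560 + (+0.95)·560 = 347.00

d_1 = 47.00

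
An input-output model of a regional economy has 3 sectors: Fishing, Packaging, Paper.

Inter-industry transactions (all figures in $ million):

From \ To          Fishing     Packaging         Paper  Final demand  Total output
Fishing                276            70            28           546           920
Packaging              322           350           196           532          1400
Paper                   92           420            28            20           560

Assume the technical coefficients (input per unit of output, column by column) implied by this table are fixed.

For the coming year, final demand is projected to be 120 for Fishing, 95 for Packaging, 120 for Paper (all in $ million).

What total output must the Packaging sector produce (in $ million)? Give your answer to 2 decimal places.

x_2 = 347.60

Technical coefficients a_ij = z_ij / X_j:
  a_11 = 276/920 = 0.30, a_21 = 322/920 = 0.35, a_31 = 92/920 = 0.10
  a_12 = 70/1400 = 0.05, a_22 = 350/1400 = 0.25, a_32 = 420/1400 = 0.30
  a_13 = 28/560 = 0.05, a_23 = 196/560 = 0.35, a_33 = 28/560 = 0.05
I − A =
  [   0.70    -0.05    -0.05]
  [  -0.35     0.75    -0.35]
  [  -0.10    -0.30     0.95]
Cofactors of I−A, C_ij = (−1)^(i+j)·(minor ij) (rows/columns in the sector order above):
  C_11 = (0.75)(0.95) − (-0.35)(-0.30) = 0.6075
  C_12 = −[(-0.35)(0.95) − (-0.35)(-0.10)] = 0.3675
  C_13 = (-0.35)(-0.30) − (0.75)(-0.10) = 0.1800
  C_21 = −[(-0.05)(0.95) − (-0.05)(-0.30)] = 0.0625
  C_22 = (0.70)(0.95) − (-0.05)(-0.10) = 0.6600
  C_23 = −[(0.70)(-0.30) − (-0.05)(-0.10)] = 0.2150
  C_31 = (-0.05)(-0.35) − (-0.05)(0.75) = 0.0550
  C_32 = −[(0.70)(-0.35) − (-0.05)(-0.35)] = 0.2625
  C_33 = (0.70)(0.75) − (-0.05)(-0.35) = 0.5075
det(I−A) = Σ_j (I−A)_1j·C_1j = (0.70)(0.6075) + (-0.05)(0.3675) + (-0.05)(0.1800) = 0.397875
adj(I−A) = Cᵀ =
  [ 0.6075   0.0625   0.0550]
  [ 0.3675   0.6600   0.2625]
  [ 0.1800   0.2150   0.5075]
(I − A)⁻¹ = adj(I−A) / det(I−A) ≈
  [   1.5269     0.1571     0.1382]
  [   0.9237     1.6588     0.6598]
  [   0.4524     0.5404     1.2755]
x = (I − A)⁻¹ d = adj(I−A)·d / det(I−A), with det(I−A) = 0.397875:
  x_1 = (0.6075·120 + 0.0625·95 + 0.0550·120) / 0.397875 = 85.4375 / 0.397875 ≈ 214.73
  x_2 = (0.3675·120 + 0.6600·95 + 0.2625·120) / 0.397875 = 138.30 / 0.397875 ≈ 347.60
  x_3 = (0.1800·120 + 0.2150·95 + 0.5075·120) / 0.397875 = 102.925 / 0.397875 ≈ 258.69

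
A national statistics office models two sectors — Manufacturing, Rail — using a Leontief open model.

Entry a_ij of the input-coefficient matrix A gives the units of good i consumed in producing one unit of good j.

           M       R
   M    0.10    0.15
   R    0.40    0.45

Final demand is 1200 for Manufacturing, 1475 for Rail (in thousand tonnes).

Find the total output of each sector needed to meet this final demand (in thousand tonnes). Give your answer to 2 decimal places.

I − A =
  [   0.90    -0.15]
  [  -0.40     0.55]
det(I−A) = (0.90)(0.55) − (-0.15)(-0.40) = 0.4350
adj(I−A) = [[0.55, 0.15], [0.40, 0.90]]
(I − A)⁻¹ = adj(I−A) / det(I−A) ≈
  [   1.2644     0.3448]
  [   0.9195     2.0690]
x = (I − A)⁻¹ d = adj(I−A)·d / det(I−A), with det(I−A) = 0.4350:
  x_M = (0.55·1200 + 0.15·1475) / 0.4350 = 881.25 / 0.4350 ≈ 2025.86
  x_R = (0.40·1200 + 0.90·1475) / 0.4350 = 1807.50 / 0.4350 ≈ 4155.17

x_M = 2025.86, x_R = 4155.17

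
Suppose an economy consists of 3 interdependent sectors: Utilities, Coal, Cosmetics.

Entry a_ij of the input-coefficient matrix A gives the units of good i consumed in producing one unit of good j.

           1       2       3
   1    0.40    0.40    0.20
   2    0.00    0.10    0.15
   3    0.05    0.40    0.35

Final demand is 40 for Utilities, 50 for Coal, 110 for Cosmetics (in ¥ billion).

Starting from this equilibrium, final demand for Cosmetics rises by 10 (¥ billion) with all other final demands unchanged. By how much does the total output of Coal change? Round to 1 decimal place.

Δx_2 = 3.0

I − A =
  [   0.60    -0.40    -0.20]
  [   0.00     0.90    -0.15]
  [  -0.05    -0.40     0.65]
Cofactors of I−A, C_ij = (−1)^(i+j)·(minor ij) (rows/columns in the sector order above):
  C_11 = (0.90)(0.65) − (-0.15)(-0.40) = 0.5250
  C_12 = −[(0.00)(0.65) − (-0.15)(-0.05)] = 0.0075
  C_13 = (0.00)(-0.40) − (0.90)(-0.05) = 0.0450
  C_21 = −[(-0.40)(0.65) − (-0.20)(-0.40)] = 0.3400
  C_22 = (0.60)(0.65) − (-0.20)(-0.05) = 0.3800
  C_23 = −[(0.60)(-0.40) − (-0.40)(-0.05)] = 0.2600
  C_31 = (-0.40)(-0.15) − (-0.20)(0.90) = 0.2400
  C_32 = −[(0.60)(-0.15) − (-0.20)(0.00)] = 0.0900
  C_33 = (0.60)(0.90) − (-0.40)(0.00) = 0.5400
det(I−A) = Σ_j (I−A)_1j·C_1j = (0.60)(0.5250) + (-0.40)(0.0075) + (-0.20)(0.0450) = 0.3030
adj(I−A) = Cᵀ =
  [ 0.5250   0.3400   0.2400]
  [ 0.0075   0.3800   0.0900]
  [ 0.0450   0.2600   0.5400]
(I − A)⁻¹ = adj(I−A) / det(I−A) ≈
  [   1.7327     1.1221     0.7921]
  [   0.0248     1.2541     0.2970]
  [   0.1485     0.8581     1.7822]
Δx = (I − A)⁻¹ Δd with Δd having +10 in the Cosmetics component and 0 elsewhere.
So Δx_2 = L_23 · (+10), where L_23 = adj(I−A)_23 / det(I−A) = 0.0900 / 0.3030.
Δx_2 = 0.0900 × (+10) / 0.3030 = 0.90 / 0.3030 ≈ 3.0.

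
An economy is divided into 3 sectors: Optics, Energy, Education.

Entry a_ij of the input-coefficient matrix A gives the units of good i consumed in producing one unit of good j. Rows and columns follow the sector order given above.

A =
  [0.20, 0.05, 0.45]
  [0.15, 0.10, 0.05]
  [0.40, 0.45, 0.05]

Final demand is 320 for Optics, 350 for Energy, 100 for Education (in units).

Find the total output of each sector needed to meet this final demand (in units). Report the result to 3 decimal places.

x_1 = 847.798, x_2 = 570.892, x_3 = 732.653

I − A =
  [   0.80    -0.05    -0.45]
  [  -0.15     0.90    -0.05]
  [  -0.40    -0.45     0.95]
Cofactors of I−A, C_ij = (−1)^(i+j)·(minor ij) (rows/columns in the sector order above):
  C_11 = (0.90)(0.95) − (-0.05)(-0.45) = 0.8325
  C_12 = −[(-0.15)(0.95) − (-0.05)(-0.40)] = 0.1625
  C_13 = (-0.15)(-0.45) − (0.90)(-0.40) = 0.4275
  C_21 = −[(-0.05)(0.95) − (-0.45)(-0.45)] = 0.2500
  C_22 = (0.80)(0.95) − (-0.45)(-0.40) = 0.5800
  C_23 = −[(0.80)(-0.45) − (-0.05)(-0.40)] = 0.3800
  C_31 = (-0.05)(-0.05) − (-0.45)(0.90) = 0.4075
  C_32 = −[(0.80)(-0.05) − (-0.45)(-0.15)] = 0.1075
  C_33 = (0.80)(0.90) − (-0.05)(-0.15) = 0.7125
det(I−A) = Σ_j (I−A)_1j·C_1j = (0.80)(0.8325) + (-0.05)(0.1625) + (-0.45)(0.4275) = 0.4655
adj(I−A) = Cᵀ =
  [ 0.8325   0.2500   0.4075]
  [ 0.1625   0.5800   0.1075]
  [ 0.4275   0.3800   0.7125]
(I − A)⁻¹ = adj(I−A) / det(I−A) ≈
  [   1.7884     0.5371     0.8754]
  [   0.3491     1.2460     0.2309]
  [   0.9184     0.8163     1.5306]
x = (I − A)⁻¹ d = adj(I−A)·d / det(I−A), with det(I−A) = 0.4655:
  x_1 = (0.8325·320 + 0.2500·350 + 0.4075·100) / 0.4655 = 394.65 / 0.4655 ≈ 847.798
  x_2 = (0.1625·320 + 0.5800·350 + 0.1075·100) / 0.4655 = 265.75 / 0.4655 ≈ 570.892
  x_3 = (0.4275·320 + 0.3800·350 + 0.7125·100) / 0.4655 = 341.05 / 0.4655 ≈ 732.653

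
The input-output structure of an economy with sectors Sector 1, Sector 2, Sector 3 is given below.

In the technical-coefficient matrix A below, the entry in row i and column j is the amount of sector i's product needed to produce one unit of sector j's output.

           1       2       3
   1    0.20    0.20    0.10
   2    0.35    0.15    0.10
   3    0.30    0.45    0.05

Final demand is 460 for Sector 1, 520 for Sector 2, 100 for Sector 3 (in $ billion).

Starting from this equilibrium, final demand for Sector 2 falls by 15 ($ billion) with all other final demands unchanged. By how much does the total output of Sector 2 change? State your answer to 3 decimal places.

I − A =
  [   0.80    -0.20    -0.10]
  [  -0.35     0.85    -0.10]
  [  -0.30    -0.45     0.95]
Cofactors of I−A, C_ij = (−1)^(i+j)·(minor ij) (rows/columns in the sector order above):
  C_11 = (0.85)(0.95) − (-0.10)(-0.45) = 0.7625
  C_12 = −[(-0.35)(0.95) − (-0.10)(-0.30)] = 0.3625
  C_13 = (-0.35)(-0.45) − (0.85)(-0.30) = 0.4125
  C_21 = −[(-0.20)(0.95) − (-0.10)(-0.45)] = 0.2350
  C_22 = (0.80)(0.95) − (-0.10)(-0.30) = 0.7300
  C_23 = −[(0.80)(-0.45) − (-0.20)(-0.30)] = 0.4200
  C_31 = (-0.20)(-0.10) − (-0.10)(0.85) = 0.1050
  C_32 = −[(0.80)(-0.10) − (-0.10)(-0.35)] = 0.1150
  C_33 = (0.80)(0.85) − (-0.20)(-0.35) = 0.6100
det(I−A) = Σ_j (I−A)_1j·C_1j = (0.80)(0.7625) + (-0.20)(0.3625) + (-0.10)(0.4125) = 0.49625
adj(I−A) = Cᵀ =
  [ 0.7625   0.2350   0.1050]
  [ 0.3625   0.7300   0.1150]
  [ 0.4125   0.4200   0.6100]
(I − A)⁻¹ = adj(I−A) / det(I−A) ≈
  [   1.5365     0.4736     0.2116]
  [   0.7305     1.4710     0.2317]
  [   0.8312     0.8463     1.2292]
Δx = (I − A)⁻¹ Δd with Δd having -15 in the Sector 2 component and 0 elsewhere.
So Δx_2 = L_22 · (-15), where L_22 = adj(I−A)_22 / det(I−A) = 0.7300 / 0.49625.
Δx_2 = 0.7300 × (-15) / 0.49625 = -10.95 / 0.49625 ≈ -22.065.

Δx_2 = -22.065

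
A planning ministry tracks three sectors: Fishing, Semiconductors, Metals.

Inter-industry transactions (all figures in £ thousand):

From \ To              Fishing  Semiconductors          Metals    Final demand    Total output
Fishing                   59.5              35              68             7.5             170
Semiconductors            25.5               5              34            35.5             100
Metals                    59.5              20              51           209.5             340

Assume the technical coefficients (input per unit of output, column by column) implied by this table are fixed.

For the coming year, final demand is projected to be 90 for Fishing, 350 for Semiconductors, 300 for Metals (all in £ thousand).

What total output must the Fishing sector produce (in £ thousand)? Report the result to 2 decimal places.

Technical coefficients a_ij = z_ij / X_j:
  a_FF = 59.5/170 = 0.35, a_SF = 25.5/170 = 0.15, a_MF = 59.5/170 = 0.35
  a_FS = 35/100 = 0.35, a_SS = 5/100 = 0.05, a_MS = 20/100 = 0.20
  a_FM = 68/340 = 0.20, a_SM = 34/340 = 0.10, a_MM = 51/340 = 0.15
I − A =
  [   0.65    -0.35    -0.20]
  [  -0.15     0.95    -0.10]
  [  -0.35    -0.20     0.85]
Cofactors of I−A, C_ij = (−1)^(i+j)·(minor ij) (rows/columns in the sector order above):
  C_11 = (0.95)(0.85) − (-0.10)(-0.20) = 0.7875
  C_12 = −[(-0.15)(0.85) − (-0.10)(-0.35)] = 0.1625
  C_13 = (-0.15)(-0.20) − (0.95)(-0.35) = 0.3625
  C_21 = −[(-0.35)(0.85) − (-0.20)(-0.20)] = 0.3375
  C_22 = (0.65)(0.85) − (-0.20)(-0.35) = 0.4825
  C_23 = −[(0.65)(-0.20) − (-0.35)(-0.35)] = 0.2525
  C_31 = (-0.35)(-0.10) − (-0.20)(0.95) = 0.2250
  C_32 = −[(0.65)(-0.10) − (-0.20)(-0.15)] = 0.0950
  C_33 = (0.65)(0.95) − (-0.35)(-0.15) = 0.5650
det(I−A) = Σ_j (I−A)_1j·C_1j = (0.65)(0.7875) + (-0.35)(0.1625) + (-0.20)(0.3625) = 0.3825
adj(I−A) = Cᵀ =
  [ 0.7875   0.3375   0.2250]
  [ 0.1625   0.4825   0.0950]
  [ 0.3625   0.2525   0.5650]
(I − A)⁻¹ = adj(I−A) / det(I−A) ≈
  [   2.0588     0.8824     0.5882]
  [   0.4248     1.2614     0.2484]
  [   0.9477     0.6601     1.4771]
x = (I − A)⁻¹ d = adj(I−A)·d / det(I−A), with det(I−A) = 0.3825:
  x_F = (0.7875·90 + 0.3375·350 + 0.2250·300) / 0.3825 = 256.50 / 0.3825 ≈ 670.59
  x_S = (0.1625·90 + 0.4825·350 + 0.0950·300) / 0.3825 = 212.00 / 0.3825 ≈ 554.25
  x_M = (0.3625·90 + 0.2525·350 + 0.5650·300) / 0.3825 = 290.50 / 0.3825 ≈ 759.48

x_F = 670.59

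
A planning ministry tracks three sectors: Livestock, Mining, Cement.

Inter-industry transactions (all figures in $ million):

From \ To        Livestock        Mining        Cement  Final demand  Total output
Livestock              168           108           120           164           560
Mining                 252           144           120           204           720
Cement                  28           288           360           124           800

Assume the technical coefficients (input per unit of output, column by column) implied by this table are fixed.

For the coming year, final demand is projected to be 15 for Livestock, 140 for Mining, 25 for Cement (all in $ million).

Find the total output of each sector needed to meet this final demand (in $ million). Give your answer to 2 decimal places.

x_L = 150.00, x_M = 313.16, x_C = 286.84

Technical coefficients a_ij = z_ij / X_j:
  a_LL = 168/560 = 0.30, a_ML = 252/560 = 0.45, a_CL = 28/560 = 0.05
  a_LM = 108/720 = 0.15, a_MM = 144/720 = 0.20, a_CM = 288/720 = 0.40
  a_LC = 120/800 = 0.15, a_MC = 120/800 = 0.15, a_CC = 360/800 = 0.45
I − A =
  [   0.70    -0.15    -0.15]
  [  -0.45     0.80    -0.15]
  [  -0.05    -0.40     0.55]
Cofactors of I−A, C_ij = (−1)^(i+j)·(minor ij) (rows/columns in the sector order above):
  C_11 = (0.80)(0.55) − (-0.15)(-0.40) = 0.3800
  C_12 = −[(-0.45)(0.55) − (-0.15)(-0.05)] = 0.2550
  C_13 = (-0.45)(-0.40) − (0.80)(-0.05) = 0.2200
  C_21 = −[(-0.15)(0.55) − (-0.15)(-0.40)] = 0.1425
  C_22 = (0.70)(0.55) − (-0.15)(-0.05) = 0.3775
  C_23 = −[(0.70)(-0.40) − (-0.15)(-0.05)] = 0.2875
  C_31 = (-0.15)(-0.15) − (-0.15)(0.80) = 0.1425
  C_32 = −[(0.70)(-0.15) − (-0.15)(-0.45)] = 0.1725
  C_33 = (0.70)(0.80) − (-0.15)(-0.45) = 0.4925
det(I−A) = Σ_j (I−A)_1j·C_1j = (0.70)(0.3800) + (-0.15)(0.2550) + (-0.15)(0.2200) = 0.19475
adj(I−A) = Cᵀ =
  [ 0.3800   0.1425   0.1425]
  [ 0.2550   0.3775   0.1725]
  [ 0.2200   0.2875   0.4925]
(I − A)⁻¹ = adj(I−A) / det(I−A) ≈
  [   1.9512     0.7317     0.7317]
  [   1.3094     1.9384     0.8858]
  [   1.1297     1.4763     2.5289]
x = (I − A)⁻¹ d = adj(I−A)·d / det(I−A), with det(I−A) = 0.19475:
  x_L = (0.3800·15 + 0.1425·140 + 0.1425·25) / 0.19475 = 29.2125 / 0.19475 = 150.00
  x_M = (0.2550·15 + 0.3775·140 + 0.1725·25) / 0.19475 = 60.9875 / 0.19475 ≈ 313.16
  x_C = (0.2200·15 + 0.2875·140 + 0.4925·25) / 0.19475 = 55.8625 / 0.19475 ≈ 286.84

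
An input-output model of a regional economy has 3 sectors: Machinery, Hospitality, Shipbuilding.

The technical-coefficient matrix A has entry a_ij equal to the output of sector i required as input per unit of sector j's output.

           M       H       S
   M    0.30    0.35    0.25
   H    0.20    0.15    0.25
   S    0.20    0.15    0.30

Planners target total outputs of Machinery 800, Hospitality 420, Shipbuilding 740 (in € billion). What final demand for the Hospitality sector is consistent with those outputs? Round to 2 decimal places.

d_H = 12.00

I − A =
  [   0.70    -0.35    -0.25]
  [  -0.20     0.85    -0.25]
  [  -0.20    -0.15     0.70]
d = (I − A) x:
  d_M = (+0.70)·800 + (-0.35)·420 + (-0.25)·740 = 228.00
  d_H = (-0.20)·800 + (+0.85)·420 + (-0.25)·740 = 12.00
  d_S = (-0.20)·800 + (-0.15)·420 + (+0.70)·740 = 295.00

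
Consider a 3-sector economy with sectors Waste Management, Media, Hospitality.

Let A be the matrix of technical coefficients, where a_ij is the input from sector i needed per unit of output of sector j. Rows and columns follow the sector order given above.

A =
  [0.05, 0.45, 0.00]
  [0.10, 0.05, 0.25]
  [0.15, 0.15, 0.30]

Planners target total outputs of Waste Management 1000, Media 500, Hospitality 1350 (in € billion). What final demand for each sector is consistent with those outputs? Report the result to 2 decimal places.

I − A =
  [   0.95    -0.45     0.00]
  [  -0.10     0.95    -0.25]
  [  -0.15    -0.15     0.70]
d = (I − A) x:
  d_W = (+0.95)·1000 + (-0.45)·500 + (+0.00)·1350 = 725.00
  d_M = (-0.10)·1000 + (+0.95)·500 + (-0.25)·1350 = 37.50
  d_H = (-0.15)·1000 + (-0.15)·500 + (+0.70)·1350 = 720.00

d_W = 725.00, d_M = 37.50, d_H = 720.00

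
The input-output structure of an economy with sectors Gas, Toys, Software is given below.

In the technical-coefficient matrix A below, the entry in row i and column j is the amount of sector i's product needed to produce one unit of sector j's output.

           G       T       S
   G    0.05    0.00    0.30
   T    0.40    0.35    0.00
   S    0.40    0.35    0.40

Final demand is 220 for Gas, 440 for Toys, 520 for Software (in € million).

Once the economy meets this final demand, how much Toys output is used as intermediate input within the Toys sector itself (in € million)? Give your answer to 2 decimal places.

I − A =
  [   0.95     0.00    -0.30]
  [  -0.40     0.65     0.00]
  [  -0.40    -0.35     0.60]
Cofactors of I−A, C_ij = (−1)^(i+j)·(minor ij) (rows/columns in the sector order above):
  C_11 = (0.65)(0.60) − (0.00)(-0.35) = 0.3900
  C_12 = −[(-0.40)(0.60) − (0.00)(-0.40)] = 0.2400
  C_13 = (-0.40)(-0.35) − (0.65)(-0.40) = 0.4000
  C_21 = −[(0.00)(0.60) − (-0.30)(-0.35)] = 0.1050
  C_22 = (0.95)(0.60) − (-0.30)(-0.40) = 0.4500
  C_23 = −[(0.95)(-0.35) − (0.00)(-0.40)] = 0.3325
  C_31 = (0.00)(0.00) − (-0.30)(0.65) = 0.1950
  C_32 = −[(0.95)(0.00) − (-0.30)(-0.40)] = 0.1200
  C_33 = (0.95)(0.65) − (0.00)(-0.40) = 0.6175
det(I−A) = Σ_j (I−A)_1j·C_1j = (0.95)(0.3900) + (0.00)(0.2400) + (-0.30)(0.4000) = 0.2505
adj(I−A) = Cᵀ =
  [ 0.3900   0.1050   0.1950]
  [ 0.2400   0.4500   0.1200]
  [ 0.4000   0.3325   0.6175]
(I − A)⁻¹ = adj(I−A) / det(I−A) ≈
  [   1.5569     0.4192     0.7784]
  [   0.9581     1.7964     0.4790]
  [   1.5968     1.3273     2.4651]
First solve x = (I − A)⁻¹ d = adj(I−A)·d / det(I−A); in particular x_T = (0.2400·220 + 0.4500·440 + 0.1200·520) / 0.2505 = 313.20 / 0.2505 ≈ 1250.2994.
Intermediate flow from T to T: z_TT = a_TT · x_T = 0.35 × 313.20 / 0.2505 = 109.62 / 0.2505 ≈ 437.60.

z_TT = 437.60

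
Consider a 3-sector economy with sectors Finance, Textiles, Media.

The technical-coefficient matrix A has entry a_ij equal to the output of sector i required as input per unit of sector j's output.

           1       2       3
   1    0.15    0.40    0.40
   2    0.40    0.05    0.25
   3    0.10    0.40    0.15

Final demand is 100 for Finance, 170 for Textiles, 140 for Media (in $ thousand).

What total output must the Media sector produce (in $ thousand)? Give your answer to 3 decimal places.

I − A =
  [   0.85    -0.40    -0.40]
  [  -0.40     0.95    -0.25]
  [  -0.10    -0.40     0.85]
Cofactors of I−A, C_ij = (−1)^(i+j)·(minor ij) (rows/columns in the sector order above):
  C_11 = (0.95)(0.85) − (-0.25)(-0.40) = 0.7075
  C_12 = −[(-0.40)(0.85) − (-0.25)(-0.10)] = 0.3650
  C_13 = (-0.40)(-0.40) − (0.95)(-0.10) = 0.2550
  C_21 = −[(-0.40)(0.85) − (-0.40)(-0.40)] = 0.5000
  C_22 = (0.85)(0.85) − (-0.40)(-0.10) = 0.6825
  C_23 = −[(0.85)(-0.40) − (-0.40)(-0.10)] = 0.3800
  C_31 = (-0.40)(-0.25) − (-0.40)(0.95) = 0.4800
  C_32 = −[(0.85)(-0.25) − (-0.40)(-0.40)] = 0.3725
  C_33 = (0.85)(0.95) − (-0.40)(-0.40) = 0.6475
det(I−A) = Σ_j (I−A)_1j·C_1j = (0.85)(0.7075) + (-0.40)(0.3650) + (-0.40)(0.2550) = 0.353375
adj(I−A) = Cᵀ =
  [ 0.7075   0.5000   0.4800]
  [ 0.3650   0.6825   0.3725]
  [ 0.2550   0.3800   0.6475]
(I − A)⁻¹ = adj(I−A) / det(I−A) ≈
  [   2.0021     1.4149     1.3583]
  [   1.0329     1.9314     1.0541]
  [   0.7216     1.0753     1.8323]
x = (I − A)⁻¹ d = adj(I−A)·d / det(I−A), with det(I−A) = 0.353375:
  x_1 = (0.7075·100 + 0.5000·170 + 0.4800·140) / 0.353375 = 222.95 / 0.353375 ≈ 630.916
  x_2 = (0.3650·100 + 0.6825·170 + 0.3725·140) / 0.353375 = 204.675 / 0.353375 ≈ 579.201
  x_3 = (0.2550·100 + 0.3800·170 + 0.6475·140) / 0.353375 = 180.75 / 0.353375 ≈ 511.496

x_3 = 511.496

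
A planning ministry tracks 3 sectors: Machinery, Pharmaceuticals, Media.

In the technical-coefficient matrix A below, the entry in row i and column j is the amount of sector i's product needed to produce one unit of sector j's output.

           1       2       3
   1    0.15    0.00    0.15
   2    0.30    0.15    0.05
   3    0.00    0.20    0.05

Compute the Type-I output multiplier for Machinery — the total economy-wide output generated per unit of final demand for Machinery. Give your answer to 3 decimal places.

I − A =
  [   0.85     0.00    -0.15]
  [  -0.30     0.85    -0.05]
  [   0.00    -0.20     0.95]
Cofactors of I−A, C_ij = (−1)^(i+j)·(minor ij) (rows/columns in the sector order above):
  C_11 = (0.85)(0.95) − (-0.05)(-0.20) = 0.7975
  C_12 = −[(-0.30)(0.95) − (-0.05)(0.00)] = 0.2850
  C_13 = (-0.30)(-0.20) − (0.85)(0.00) = 0.0600
  C_21 = −[(0.00)(0.95) − (-0.15)(-0.20)] = 0.0300
  C_22 = (0.85)(0.95) − (-0.15)(0.00) = 0.8075
  C_23 = −[(0.85)(-0.20) − (0.00)(0.00)] = 0.1700
  C_31 = (0.00)(-0.05) − (-0.15)(0.85) = 0.1275
  C_32 = −[(0.85)(-0.05) − (-0.15)(-0.30)] = 0.0875
  C_33 = (0.85)(0.85) − (0.00)(-0.30) = 0.7225
det(I−A) = Σ_j (I−A)_1j·C_1j = (0.85)(0.7975) + (0.00)(0.2850) + (-0.15)(0.0600) = 0.668875
adj(I−A) = Cᵀ =
  [ 0.7975   0.0300   0.1275]
  [ 0.2850   0.8075   0.0875]
  [ 0.0600   0.1700   0.7225]
(I − A)⁻¹ = adj(I−A) / det(I−A) ≈
  [   1.1923     0.0449     0.1906]
  [   0.4261     1.2073     0.1308]
  [   0.0897     0.2542     1.0802]
The output multiplier for sector j is the column-j sum of the Leontief inverse (I − A)⁻¹ = adj(I−A) / det(I−A).
Column 1 of adj(I−A): (0.7975, 0.2850, 0.0600); det(I−A) = 0.668875.
m_1 = (0.7975 + 0.2850 + 0.0600) / 0.668875 = 1.1425 / 0.668875 ≈ 1.708.

m_1 = 1.708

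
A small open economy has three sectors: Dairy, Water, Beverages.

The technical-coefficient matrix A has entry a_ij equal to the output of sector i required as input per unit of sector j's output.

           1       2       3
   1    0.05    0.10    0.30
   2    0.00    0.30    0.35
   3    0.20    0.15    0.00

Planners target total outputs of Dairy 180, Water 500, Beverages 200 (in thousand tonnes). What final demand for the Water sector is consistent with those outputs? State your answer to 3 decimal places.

I − A =
  [   0.95    -0.10    -0.30]
  [   0.00     0.70    -0.35]
  [  -0.20    -0.15     1.00]
d = (I − A) x:
  d_1 = (+0.95)·180 + (-0.10)·500 + (-0.30)·200 = 61.000
  d_2 = (+0.00)·180 + (+0.70)·500 + (-0.35)·200 = 280.000
  d_3 = (-0.20)·180 + (-0.15)·500 + (+1.00)·200 = 89.000

d_2 = 280.000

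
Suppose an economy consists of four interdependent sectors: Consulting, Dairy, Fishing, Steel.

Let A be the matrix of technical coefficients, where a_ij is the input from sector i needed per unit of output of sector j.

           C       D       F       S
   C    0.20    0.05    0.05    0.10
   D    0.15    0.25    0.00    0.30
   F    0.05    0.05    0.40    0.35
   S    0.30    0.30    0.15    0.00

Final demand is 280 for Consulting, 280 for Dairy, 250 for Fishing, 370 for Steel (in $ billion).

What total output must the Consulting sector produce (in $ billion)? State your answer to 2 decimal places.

x_C = 597.67

I − A =
  [   0.80    -0.05    -0.05    -0.10]
  [  -0.15     0.75     0.00    -0.30]
  [  -0.05    -0.05     0.60    -0.35]
  [  -0.30    -0.30    -0.15     1.00]
Compute the cofactors C_ij = (−1)^(i+j)·(3×3 minor ij) of I−A; the adjugate is their transpose:
adj(I−A) = Cᵀ =
  [ 0.354375   0.053875   0.046500   0.067875]
  [ 0.138375   0.411500   0.050250   0.154875]
  [ 0.139500   0.131750   0.489000   0.224625]
  [ 0.168750   0.159375   0.102375   0.353250]
det(I−A) = Σ_j (I−A)_1j·C_1j = (0.80)(0.354375) + (-0.05)(0.138375) + (-0.05)(0.139500) + (-0.10)(0.168750) = 0.25273125
(I − A)⁻¹ = adj(I−A) / det(I−A) ≈
  [   1.4022     0.2132     0.1840     0.2686]
  [   0.5475     1.6282     0.1988     0.6128]
  [   0.5520     0.5213     1.9349     0.8888]
  [   0.6677     0.6306     0.4051     1.3977]
x = (I − A)⁻¹ d = adj(I−A)·d / det(I−A), with det(I−A) = 0.25273125:
  x_C = (0.354375·280 + 0.053875·280 + 0.046500·250 + 0.067875·370) / 0.25273125 = 151.04875 / 0.25273125 ≈ 597.67
  x_D = (0.138375·280 + 0.411500·280 + 0.050250·250 + 0.154875·370) / 0.25273125 = 223.83125 / 0.25273125 ≈ 885.65
  x_F = (0.139500·280 + 0.131750·280 + 0.489000·250 + 0.224625·370) / 0.25273125 = 281.31125 / 0.25273125 ≈ 1113.08
  x_S = (0.168750·280 + 0.159375·280 + 0.102375·250 + 0.353250·370) / 0.25273125 = 248.17125 / 0.25273125 ≈ 981.96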